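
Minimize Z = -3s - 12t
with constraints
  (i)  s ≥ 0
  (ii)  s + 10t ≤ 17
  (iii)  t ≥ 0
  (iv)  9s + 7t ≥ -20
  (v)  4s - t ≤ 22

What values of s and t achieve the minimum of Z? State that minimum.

Corner points and Z = -3s - 12t:
  (0, 17/10) → Z = -102/5
  (0, 0) → Z = 0
  (237/41, 46/41) → Z = -1263/41
  (11/2, 0) → Z = -33/2

At the optimal vertex, s + 10t = 17 and 4s - t = 22.
Solving simultaneously gives s = 237/41, t = 46/41.

s = 237/41, t = 46/41, minimum Z = -1263/41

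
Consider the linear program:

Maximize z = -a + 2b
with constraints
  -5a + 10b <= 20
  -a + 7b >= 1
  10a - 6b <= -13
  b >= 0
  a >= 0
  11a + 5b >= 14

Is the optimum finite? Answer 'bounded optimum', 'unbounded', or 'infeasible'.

infeasible

The boundaries -5a + 10b = 20 and 11a + 5b = 14 meet at (8/27, 58/27), but that point violates 10a - 6b ≤ -13. Every candidate vertex is excluded by some other constraint, so the feasible region is empty.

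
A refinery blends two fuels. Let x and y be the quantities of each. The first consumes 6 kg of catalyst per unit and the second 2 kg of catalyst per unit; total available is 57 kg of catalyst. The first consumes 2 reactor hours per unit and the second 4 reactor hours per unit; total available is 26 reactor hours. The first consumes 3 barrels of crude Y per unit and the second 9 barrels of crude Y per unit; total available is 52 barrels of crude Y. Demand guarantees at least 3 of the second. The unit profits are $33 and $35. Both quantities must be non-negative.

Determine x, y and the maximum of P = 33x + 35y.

Corner points and P = 33x + 35y:
  (0, 52/9) → P = 1820/9
  (0, 3) → P = 105
  (13/3, 13/3) → P = 884/3
  (7, 3) → P = 336

At the optimal vertex, 2x + 4y = 26 and y = 3.
Solving simultaneously gives x = 7, y = 3.

x = 7, y = 3, maximum P = 336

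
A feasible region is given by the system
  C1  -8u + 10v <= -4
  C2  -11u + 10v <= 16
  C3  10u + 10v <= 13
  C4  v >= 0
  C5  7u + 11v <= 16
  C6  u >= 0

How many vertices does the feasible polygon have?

Pairwise boundary intersections that survive every other constraint:
  (17/18, 16/45)
  (1/2, 0)
  (13/10, 0)

3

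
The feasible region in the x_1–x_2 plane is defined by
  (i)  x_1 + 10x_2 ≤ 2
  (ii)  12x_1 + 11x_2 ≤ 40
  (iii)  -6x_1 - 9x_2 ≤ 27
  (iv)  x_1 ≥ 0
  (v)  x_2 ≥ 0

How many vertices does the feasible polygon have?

3

Of the 10 pairwise boundary intersections, those satisfying every inequality are:
  (0, 1/5)
  (2, 0)
  (0, 0)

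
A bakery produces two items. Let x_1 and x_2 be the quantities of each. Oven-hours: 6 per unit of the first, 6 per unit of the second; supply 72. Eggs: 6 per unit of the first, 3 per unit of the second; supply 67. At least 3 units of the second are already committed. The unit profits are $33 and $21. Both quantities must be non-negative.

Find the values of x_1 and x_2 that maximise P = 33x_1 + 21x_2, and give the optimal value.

x_1 = 9, x_2 = 3, maximum P = 360

Feasible corners and P = 33x_1 + 21x_2:
  (0, 12) → P = 252
  (0, 3) → P = 63
  (9, 3) → P = 360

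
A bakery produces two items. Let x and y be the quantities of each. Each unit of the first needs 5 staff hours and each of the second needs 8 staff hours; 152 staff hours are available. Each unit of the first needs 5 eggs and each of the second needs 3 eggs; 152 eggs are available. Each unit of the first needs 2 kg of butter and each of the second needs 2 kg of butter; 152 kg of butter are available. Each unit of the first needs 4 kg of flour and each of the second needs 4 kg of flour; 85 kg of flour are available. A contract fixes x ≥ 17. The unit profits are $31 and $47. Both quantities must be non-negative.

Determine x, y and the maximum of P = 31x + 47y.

x = 17, y = 17/4, maximum P = 2907/4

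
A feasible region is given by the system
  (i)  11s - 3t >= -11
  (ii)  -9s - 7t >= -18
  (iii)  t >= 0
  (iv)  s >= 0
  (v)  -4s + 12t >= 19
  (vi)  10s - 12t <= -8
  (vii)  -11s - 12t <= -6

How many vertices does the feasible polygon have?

3

Intersecting each pair of boundary lines and keeping only the points that satisfy every inequality leaves:
  (0, 18/7)
  (83/136, 243/136)
  (0, 19/12)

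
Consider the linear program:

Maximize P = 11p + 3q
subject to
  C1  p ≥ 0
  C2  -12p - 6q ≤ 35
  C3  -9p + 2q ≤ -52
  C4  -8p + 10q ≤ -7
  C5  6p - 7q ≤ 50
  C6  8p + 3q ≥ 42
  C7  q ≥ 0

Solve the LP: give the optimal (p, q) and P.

The optimum lies where -8p + 10q = -7 and 6p - 7q = 50.
Solving simultaneously gives p = 451/4, q = 179/2.

p = 451/4, q = 179/2, maximum P = 6035/4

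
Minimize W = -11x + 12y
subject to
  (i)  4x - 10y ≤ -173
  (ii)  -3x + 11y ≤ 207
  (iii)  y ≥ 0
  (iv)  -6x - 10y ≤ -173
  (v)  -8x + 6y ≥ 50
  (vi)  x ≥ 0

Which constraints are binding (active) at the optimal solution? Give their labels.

Vertices and W = -11x + 12y:
  (0, 173/10) → W = 1038/5
  (269/28, 148/7) → W = 4145/28
  (346/35, 753/35) → W = 1046/7
  (0, 207/11) → W = 2484/11

The minimum is at (269/28, 148/7). Substituting into each constraint, equality holds for (i) and (v); the remaining constraints have slack.

(i) and (v)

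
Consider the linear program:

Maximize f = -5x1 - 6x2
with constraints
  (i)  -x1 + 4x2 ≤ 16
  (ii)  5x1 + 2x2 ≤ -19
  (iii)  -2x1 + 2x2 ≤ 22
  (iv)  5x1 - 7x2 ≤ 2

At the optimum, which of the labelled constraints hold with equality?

(iii) and (iv)

Extreme points and f = -5x1 - 6x2:
  (-54/11, 61/22) → f = 87/11
  (-28/3, 5/3) → f = 110/3
  (-43/15, -7/3) → f = 85/3
  (-79/2, -57/2) → f = 737/2

The maximum is at (-79/2, -57/2). Substituting into each constraint, equality holds for (iii) and (iv); the remaining constraints have slack.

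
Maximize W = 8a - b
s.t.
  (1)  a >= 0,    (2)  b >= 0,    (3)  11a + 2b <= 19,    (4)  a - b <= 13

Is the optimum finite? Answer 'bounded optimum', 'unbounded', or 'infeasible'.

Vertices and W = 8a - b:
  (0, 0) → W = 0
  (0, 19/2) → W = -19/2
  (19/11, 0) → W = 152/11
The feasible region has finitely many vertices and no improving ray; the maximum is 152/11 at (19/11, 0).

bounded optimum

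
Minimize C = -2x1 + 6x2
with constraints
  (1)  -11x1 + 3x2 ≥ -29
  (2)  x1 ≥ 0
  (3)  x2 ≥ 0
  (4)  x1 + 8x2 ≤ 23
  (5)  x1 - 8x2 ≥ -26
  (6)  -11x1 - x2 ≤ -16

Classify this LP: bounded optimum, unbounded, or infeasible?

Vertices and C = -2x1 + 6x2:
  (29/11, 0) → C = -58/11
  (43/13, 32/13) → C = 106/13
  (16/11, 0) → C = -32/11
  (35/29, 79/29) → C = 404/29
The feasible region has finitely many vertices and no improving ray; the minimum is -58/11 at (29/11, 0).

bounded optimum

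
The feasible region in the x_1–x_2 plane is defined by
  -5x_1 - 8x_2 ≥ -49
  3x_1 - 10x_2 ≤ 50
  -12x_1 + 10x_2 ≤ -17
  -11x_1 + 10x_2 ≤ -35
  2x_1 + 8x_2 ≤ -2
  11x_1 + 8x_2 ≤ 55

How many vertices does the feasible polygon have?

Intersecting each pair of boundary lines and keeping only the points that satisfy every inequality leaves:
  (-15/8, -89/16)
  (475/67, -385/134)
  (65/27, -23/27)
  (19/3, -11/6)

4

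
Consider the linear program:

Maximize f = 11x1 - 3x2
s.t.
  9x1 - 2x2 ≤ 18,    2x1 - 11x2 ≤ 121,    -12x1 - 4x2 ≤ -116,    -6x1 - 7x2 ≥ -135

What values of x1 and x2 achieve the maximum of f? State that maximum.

Corner points and f = 11x1 - 3x2:
  (76/15, 69/5) → f = 43/3
  (132/25, 369/25) → f = 69/5
  (68/15, 77/5) → f = 11/3

The binding constraints are 9x1 - 2x2 = 18 and -12x1 - 4x2 = -116.
Solving simultaneously gives x1 = 76/15, x2 = 69/5.

x1 = 76/15, x2 = 69/5, maximum f = 43/3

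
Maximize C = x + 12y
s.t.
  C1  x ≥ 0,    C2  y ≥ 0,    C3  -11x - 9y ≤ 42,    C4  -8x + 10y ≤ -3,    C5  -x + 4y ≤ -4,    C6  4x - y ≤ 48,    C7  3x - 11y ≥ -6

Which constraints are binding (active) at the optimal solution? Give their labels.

Vertices and C = x + 12y:
  (4, 0) → C = 4
  (12, 0) → C = 12
  (188/15, 32/15) → C = 572/15

The maximum is at (188/15, 32/15). Substituting into each constraint, equality holds for C5 and C6; the remaining constraints have slack.

C5 and C6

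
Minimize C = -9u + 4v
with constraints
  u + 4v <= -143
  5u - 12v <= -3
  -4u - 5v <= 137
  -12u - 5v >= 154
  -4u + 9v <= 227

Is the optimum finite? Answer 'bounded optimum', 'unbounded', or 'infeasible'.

infeasible

The boundaries u + 4v = -143 and 5u - 12v = -3 meet at (-54, -89/4), but that point violates -4u - 5v ≤ 137. Every candidate vertex is excluded by some other constraint, so the feasible region is empty.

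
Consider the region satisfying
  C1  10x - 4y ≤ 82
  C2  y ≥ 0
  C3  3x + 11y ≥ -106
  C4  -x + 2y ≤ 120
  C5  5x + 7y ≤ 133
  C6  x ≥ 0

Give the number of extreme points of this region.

4

Of the 15 pairwise boundary intersections, those satisfying every inequality are:
  (41/5, 0)
  (553/45, 92/9)
  (0, 0)
  (0, 19)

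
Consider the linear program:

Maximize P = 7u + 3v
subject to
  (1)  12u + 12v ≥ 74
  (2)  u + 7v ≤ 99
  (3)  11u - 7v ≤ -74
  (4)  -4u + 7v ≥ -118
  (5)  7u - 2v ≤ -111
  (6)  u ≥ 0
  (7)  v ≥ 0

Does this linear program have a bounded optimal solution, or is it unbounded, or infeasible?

infeasible

The boundaries u + 7v = 99 and 11u - 7v = -74 meet at (25/12, 1163/84), but that point violates 7u - 2v ≤ -111. Every candidate vertex is excluded by some other constraint, so the feasible region is empty.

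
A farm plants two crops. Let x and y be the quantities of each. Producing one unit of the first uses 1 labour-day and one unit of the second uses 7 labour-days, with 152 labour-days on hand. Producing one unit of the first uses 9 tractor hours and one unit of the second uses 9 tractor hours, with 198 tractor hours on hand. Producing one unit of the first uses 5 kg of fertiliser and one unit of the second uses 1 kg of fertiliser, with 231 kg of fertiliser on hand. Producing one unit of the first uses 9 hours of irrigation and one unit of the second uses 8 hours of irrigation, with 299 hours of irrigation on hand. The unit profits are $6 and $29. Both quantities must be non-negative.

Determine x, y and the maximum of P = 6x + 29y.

Feasible corners and P = 6x + 29y:
  (0, 0) → P = 0
  (0, 152/7) → P = 4408/7
  (22, 0) → P = 132
  (1/3, 65/3) → P = 1891/3

x = 1/3, y = 65/3, maximum P = 1891/3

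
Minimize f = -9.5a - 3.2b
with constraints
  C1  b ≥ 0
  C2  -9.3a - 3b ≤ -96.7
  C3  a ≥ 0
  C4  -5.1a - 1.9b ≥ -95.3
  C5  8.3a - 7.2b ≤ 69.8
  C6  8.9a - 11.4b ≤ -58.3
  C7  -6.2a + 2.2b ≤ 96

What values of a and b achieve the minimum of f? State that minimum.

Corner points and f = -9.5a - 3.2b:
  (0, 967/30) → f = -7736/75
  (7729/1106, 70141/6636) → f = -475003/4740
  (0, 480/11) → f = -1536/11
  (13, 290/19) → f = -6549/38
  (1363/1150, 54023/1150) → f = -1858221/11500

The optimum lies where -5.1a - 1.9b = -95.3 and 8.9a - 11.4b = -58.3.
Solving simultaneously gives a = 13, b = 290/19.

a = 13, b = 290/19, minimum f = -6549/38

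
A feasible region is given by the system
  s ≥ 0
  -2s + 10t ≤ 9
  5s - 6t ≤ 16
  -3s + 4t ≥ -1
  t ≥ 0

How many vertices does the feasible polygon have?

Of the 10 pairwise boundary intersections, those satisfying every inequality are:
  (0, 9/10)
  (0, 0)
  (23/11, 29/22)
  (1/3, 0)

4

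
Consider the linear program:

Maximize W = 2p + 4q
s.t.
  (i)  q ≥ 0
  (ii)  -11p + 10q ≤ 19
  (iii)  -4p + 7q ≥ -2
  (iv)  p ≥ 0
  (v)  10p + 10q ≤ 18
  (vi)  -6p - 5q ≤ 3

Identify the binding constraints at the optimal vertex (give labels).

(iv) and (v)

Corner points and W = 2p + 4q:
  (1/2, 0) → W = 1
  (0, 0) → W = 0
  (73/55, 26/55) → W = 50/11
  (0, 9/5) → W = 36/5

The maximum is at (0, 9/5). Substituting into each constraint, equality holds for (iv) and (v); the remaining constraints have slack.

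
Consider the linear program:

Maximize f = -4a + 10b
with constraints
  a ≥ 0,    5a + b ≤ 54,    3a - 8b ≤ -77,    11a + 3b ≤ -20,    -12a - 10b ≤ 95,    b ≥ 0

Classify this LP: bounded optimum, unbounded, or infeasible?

infeasible

The boundaries a = 0 and 5a + b = 54 meet at (0, 54), but that point violates 11a + 3b ≤ -20. Every candidate vertex is excluded by some other constraint, so the feasible region is empty.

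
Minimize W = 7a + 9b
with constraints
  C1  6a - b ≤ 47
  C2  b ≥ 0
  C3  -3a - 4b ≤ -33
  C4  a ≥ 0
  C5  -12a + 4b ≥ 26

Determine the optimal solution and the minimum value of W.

a = 0, b = 33/4, minimum W = 297/4

Corner points and W = 7a + 9b:
  (107/6, 60) → W = 3989/6
  (0, 33/4) → W = 297/4
  (7/15, 79/10) → W = 2231/30
The feasible region is unbounded (it extends along (0, 1), (1, 6)), but W strictly increases along every unbounded feasible direction, so there is no improving ray and the minimum is attained at a vertex.

The optimum lies where -3a - 4b = -33 and a = 0.
Solving simultaneously gives a = 0, b = 33/4.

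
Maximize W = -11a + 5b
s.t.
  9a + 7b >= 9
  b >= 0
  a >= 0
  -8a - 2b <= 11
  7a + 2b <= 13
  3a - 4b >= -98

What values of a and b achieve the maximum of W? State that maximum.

Vertices and W = -11a + 5b:
  (1, 0) → W = -11
  (0, 9/7) → W = 45/7
  (13/7, 0) → W = -143/7
  (0, 13/2) → W = 65/2

At the optimal vertex, a = 0 and 7a + 2b = 13.
Solving simultaneously gives a = 0, b = 13/2.

a = 0, b = 13/2, maximum W = 65/2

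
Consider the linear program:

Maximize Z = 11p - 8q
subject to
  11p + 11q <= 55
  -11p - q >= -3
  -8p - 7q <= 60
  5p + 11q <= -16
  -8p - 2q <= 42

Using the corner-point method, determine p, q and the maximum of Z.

Vertices and Z = 11p - 8q:
  (27/23, -228/23) → Z = 2121/23
  (49/116, -191/116) → Z = 2067/116
  (-87/20, -18/5) → Z = -381/20
  (-215/39, 41/39) → Z = -2693/39

The binding constraints are -11p - q = -3 and -8p - 7q = 60.
Solving simultaneously gives p = 27/23, q = -228/23.

p = 27/23, q = -228/23, maximum Z = 2121/23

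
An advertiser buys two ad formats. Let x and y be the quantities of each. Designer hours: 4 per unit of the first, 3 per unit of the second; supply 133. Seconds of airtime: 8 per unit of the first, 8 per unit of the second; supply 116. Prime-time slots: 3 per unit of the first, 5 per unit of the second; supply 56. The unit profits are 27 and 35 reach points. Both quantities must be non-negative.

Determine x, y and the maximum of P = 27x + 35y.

x = 33/4, y = 25/4, maximum P = 883/2

Feasible corners and P = 27x + 35y:
  (0, 0) → P = 0
  (0, 56/5) → P = 392
  (29/2, 0) → P = 783/2
  (33/4, 25/4) → P = 883/2

The optimum lies where 8x + 8y = 116 and 3x + 5y = 56.
Solving simultaneously gives x = 33/4, y = 25/4.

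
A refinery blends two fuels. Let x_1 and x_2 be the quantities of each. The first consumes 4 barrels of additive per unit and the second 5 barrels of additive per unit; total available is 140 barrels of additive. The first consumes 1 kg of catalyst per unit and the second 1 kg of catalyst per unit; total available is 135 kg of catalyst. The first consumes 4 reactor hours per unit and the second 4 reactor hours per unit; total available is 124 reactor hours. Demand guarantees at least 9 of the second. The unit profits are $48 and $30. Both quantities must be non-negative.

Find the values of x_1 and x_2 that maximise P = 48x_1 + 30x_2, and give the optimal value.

x_1 = 22, x_2 = 9, maximum P = 1326

Feasible corners and P = 48x_1 + 30x_2:
  (0, 28) → P = 840
  (0, 9) → P = 270
  (15, 16) → P = 1200
  (22, 9) → P = 1326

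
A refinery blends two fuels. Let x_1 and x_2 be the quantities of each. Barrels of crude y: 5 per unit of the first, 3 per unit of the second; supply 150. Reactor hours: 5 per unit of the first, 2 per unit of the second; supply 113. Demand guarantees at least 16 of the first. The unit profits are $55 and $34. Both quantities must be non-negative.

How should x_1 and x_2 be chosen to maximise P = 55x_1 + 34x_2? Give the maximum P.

x_1 = 16, x_2 = 33/2, maximum P = 1441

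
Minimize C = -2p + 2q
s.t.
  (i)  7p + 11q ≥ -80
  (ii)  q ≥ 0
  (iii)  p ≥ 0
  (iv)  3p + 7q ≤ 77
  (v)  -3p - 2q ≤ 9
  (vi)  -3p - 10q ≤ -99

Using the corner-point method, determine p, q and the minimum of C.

p = 77/9, q = 22/3, minimum C = -22/9

Feasible corners and C = -2p + 2q:
  (0, 11) → C = 22
  (0, 99/10) → C = 99/5
  (77/9, 22/3) → C = -22/9

The binding constraints are 3p + 7q = 77 and -3p - 10q = -99.
Solving simultaneously gives p = 77/9, q = 22/3.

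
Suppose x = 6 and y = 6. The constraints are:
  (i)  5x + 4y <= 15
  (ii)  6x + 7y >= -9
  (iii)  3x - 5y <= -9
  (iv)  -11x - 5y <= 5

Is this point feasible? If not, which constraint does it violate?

Constraint (i): 5x + 4y = 54, which is not ≤ 15. All other constraints are satisfied.

not feasible — violates (i)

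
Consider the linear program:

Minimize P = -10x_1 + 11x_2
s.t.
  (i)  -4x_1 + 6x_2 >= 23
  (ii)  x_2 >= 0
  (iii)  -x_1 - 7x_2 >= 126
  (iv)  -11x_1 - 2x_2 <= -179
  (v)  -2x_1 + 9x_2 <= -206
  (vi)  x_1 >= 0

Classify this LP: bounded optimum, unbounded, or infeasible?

The boundaries -2x_1 + 9x_2 = -206 and x_1 = 0 meet at (0, -206/9), but that point violates -4x_1 + 6x_2 ≥ 23. Every candidate vertex is excluded by some other constraint, so the feasible region is empty.

infeasible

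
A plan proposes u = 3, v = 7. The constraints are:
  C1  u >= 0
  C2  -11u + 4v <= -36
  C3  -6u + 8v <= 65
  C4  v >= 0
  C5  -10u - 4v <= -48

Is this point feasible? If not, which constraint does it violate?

Constraint C2: -11u + 4v = -5, which is not ≤ -36. All other constraints are satisfied.

not feasible — violates C2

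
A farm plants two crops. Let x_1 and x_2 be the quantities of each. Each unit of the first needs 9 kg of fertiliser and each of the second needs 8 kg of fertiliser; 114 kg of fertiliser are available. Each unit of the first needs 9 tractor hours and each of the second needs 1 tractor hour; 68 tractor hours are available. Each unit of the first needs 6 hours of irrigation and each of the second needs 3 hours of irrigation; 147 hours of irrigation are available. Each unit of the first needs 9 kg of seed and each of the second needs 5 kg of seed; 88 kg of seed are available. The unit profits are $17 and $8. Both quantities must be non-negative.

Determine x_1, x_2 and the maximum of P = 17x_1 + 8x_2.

x_1 = 7, x_2 = 5, maximum P = 159

Extreme points and P = 17x_1 + 8x_2:
  (0, 0) → P = 0
  (0, 57/4) → P = 114
  (68/9, 0) → P = 1156/9
  (134/27, 26/3) → P = 4150/27
  (7, 5) → P = 159

The optimum lies where 9x_1 + x_2 = 68 and 9x_1 + 5x_2 = 88.
Solving simultaneously gives x_1 = 7, x_2 = 5.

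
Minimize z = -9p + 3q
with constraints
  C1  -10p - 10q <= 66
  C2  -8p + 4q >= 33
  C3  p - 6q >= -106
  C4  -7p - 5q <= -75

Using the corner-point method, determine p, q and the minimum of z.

p = 113/22, q = 815/44, minimum z = 411/44

Feasible corners and z = -9p + 3q:
  (113/22, 815/44) → z = 411/44
  (135/68, 831/68) → z = 639/34
  (-80/47, 817/47) → z = 3171/47

The optimum lies where -8p + 4q = 33 and p - 6q = -106.
Solving simultaneously gives p = 113/22, q = 815/44.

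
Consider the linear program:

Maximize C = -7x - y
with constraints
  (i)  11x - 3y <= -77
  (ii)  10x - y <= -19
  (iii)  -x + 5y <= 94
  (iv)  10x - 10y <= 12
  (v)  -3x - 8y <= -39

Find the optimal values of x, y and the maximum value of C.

x = -557/23, y = 321/23, maximum C = 3578/23

Extreme points and C = -7x - y:
  (-103/52, 957/52) → C = -59/13
  (-499/97, 660/97) → C = 2833/97
  (-557/23, 321/23) → C = 3578/23

At the optimal vertex, -x + 5y = 94 and -3x - 8y = -39.
Solving simultaneously gives x = -557/23, y = 321/23.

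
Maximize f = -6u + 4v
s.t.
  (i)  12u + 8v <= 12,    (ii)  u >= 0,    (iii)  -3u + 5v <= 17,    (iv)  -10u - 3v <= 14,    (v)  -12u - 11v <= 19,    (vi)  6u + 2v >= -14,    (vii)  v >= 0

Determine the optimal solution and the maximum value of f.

u = 0, v = 3/2, maximum f = 6

Feasible corners and f = -6u + 4v:
  (0, 3/2) → f = 6
  (1, 0) → f = -6
  (0, 0) → f = 0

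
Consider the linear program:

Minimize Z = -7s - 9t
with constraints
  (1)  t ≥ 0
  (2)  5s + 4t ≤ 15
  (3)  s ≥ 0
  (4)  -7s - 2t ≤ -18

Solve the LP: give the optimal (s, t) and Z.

Extreme points and Z = -7s - 9t:
  (3, 0) → Z = -21
  (18/7, 0) → Z = -18
  (7/3, 5/6) → Z = -143/6

The binding constraints are 5s + 4t = 15 and -7s - 2t = -18.
Solving simultaneously gives s = 7/3, t = 5/6.

s = 7/3, t = 5/6, minimum Z = -143/6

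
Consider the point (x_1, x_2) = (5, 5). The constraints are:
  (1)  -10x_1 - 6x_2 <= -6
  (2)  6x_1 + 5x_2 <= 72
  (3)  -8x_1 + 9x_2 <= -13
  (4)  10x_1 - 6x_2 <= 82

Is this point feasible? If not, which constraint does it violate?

not feasible — violates (3)

Constraint (3): -8x_1 + 9x_2 = 5, which is not ≤ -13. All other constraints are satisfied.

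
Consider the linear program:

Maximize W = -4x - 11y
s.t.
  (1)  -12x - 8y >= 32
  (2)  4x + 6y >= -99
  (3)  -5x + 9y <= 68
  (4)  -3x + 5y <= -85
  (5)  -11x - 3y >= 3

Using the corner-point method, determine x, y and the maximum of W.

Corner points and W = -4x - 11y:
  (15/38, -637/38) → W = 6947/38
  (31/6, -359/18) → W = 3577/18
  (15/4, -59/4) → W = 589/4

x = 31/6, y = -359/18, maximum W = 3577/18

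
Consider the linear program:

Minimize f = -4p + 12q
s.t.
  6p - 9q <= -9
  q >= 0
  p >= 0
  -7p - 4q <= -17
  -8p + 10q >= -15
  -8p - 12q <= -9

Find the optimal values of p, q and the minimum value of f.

Corner points and f = -4p + 12q:
  (39/29, 55/29) → f = 504/29
  (75/4, 27/2) → f = 87
  (0, 17/4) → f = 51
The feasible region is unbounded (it extends along (0, 1), (5, 4)), but f strictly increases along every unbounded feasible direction, so there is no improving ray and the minimum is attained at a vertex.

The binding constraints are 6p - 9q = -9 and -7p - 4q = -17.
Solving simultaneously gives p = 39/29, q = 55/29.

p = 39/29, q = 55/29, minimum f = 504/29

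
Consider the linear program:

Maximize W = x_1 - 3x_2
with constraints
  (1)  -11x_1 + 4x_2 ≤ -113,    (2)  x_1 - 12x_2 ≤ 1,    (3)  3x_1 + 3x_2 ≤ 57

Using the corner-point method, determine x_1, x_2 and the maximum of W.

The optimum lies where x_1 - 12x_2 = 1 and 3x_1 + 3x_2 = 57.
Solving simultaneously gives x_1 = 229/13, x_2 = 18/13.

x_1 = 229/13, x_2 = 18/13, maximum W = 175/13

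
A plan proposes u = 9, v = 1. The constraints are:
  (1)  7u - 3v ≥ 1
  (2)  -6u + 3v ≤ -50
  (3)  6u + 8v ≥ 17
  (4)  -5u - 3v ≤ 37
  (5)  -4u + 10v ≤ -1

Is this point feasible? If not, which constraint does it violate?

(1): 60 ≥ 1 ✓
(2): -51 ≤ -50 ✓
(3): 62 ≥ 17 ✓
(4): -48 ≤ 37 ✓
(5): -26 ≤ -1 ✓

feasible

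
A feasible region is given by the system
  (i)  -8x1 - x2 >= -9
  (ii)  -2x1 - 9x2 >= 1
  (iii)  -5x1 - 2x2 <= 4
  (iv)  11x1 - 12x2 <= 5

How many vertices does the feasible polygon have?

Pairwise boundary intersections that survive every other constraint:
  (-34/41, 3/41)
  (11/41, -7/41)
  (-19/41, -69/82)

3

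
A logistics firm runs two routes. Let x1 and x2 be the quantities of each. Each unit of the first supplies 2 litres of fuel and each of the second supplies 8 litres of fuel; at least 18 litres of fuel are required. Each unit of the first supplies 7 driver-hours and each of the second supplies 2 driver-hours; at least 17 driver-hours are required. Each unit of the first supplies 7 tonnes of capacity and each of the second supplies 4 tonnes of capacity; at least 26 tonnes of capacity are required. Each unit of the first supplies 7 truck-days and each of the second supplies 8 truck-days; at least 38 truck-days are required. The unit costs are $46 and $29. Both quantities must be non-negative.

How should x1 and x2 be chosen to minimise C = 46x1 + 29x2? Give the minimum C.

x1 = 2, x2 = 3, minimum C = 179

Vertices and C = 46x1 + 29x2:
  (0, 17/2) → C = 493/2
  (9, 0) → C = 414
  (4, 5/4) → C = 881/4
  (8/7, 9/2) → C = 2563/14
  (2, 3) → C = 179
The feasible region is unbounded (it extends along (0, 1), (1, 0)), but C strictly increases along every unbounded feasible direction, so there is no improving ray and the minimum is attained at a vertex.

The binding constraints are 7x1 + 4x2 = 26 and 7x1 + 8x2 = 38.
Solving simultaneously gives x1 = 2, x2 = 3.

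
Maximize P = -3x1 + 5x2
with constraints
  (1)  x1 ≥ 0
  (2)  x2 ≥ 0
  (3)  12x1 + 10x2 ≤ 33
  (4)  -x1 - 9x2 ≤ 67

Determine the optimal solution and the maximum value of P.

Feasible corners and P = -3x1 + 5x2:
  (0, 0) → P = 0
  (0, 33/10) → P = 33/2
  (11/4, 0) → P = -33/4

The binding constraints are x1 = 0 and 12x1 + 10x2 = 33.
Solving simultaneously gives x1 = 0, x2 = 33/10.

x1 = 0, x2 = 33/10, maximum P = 33/2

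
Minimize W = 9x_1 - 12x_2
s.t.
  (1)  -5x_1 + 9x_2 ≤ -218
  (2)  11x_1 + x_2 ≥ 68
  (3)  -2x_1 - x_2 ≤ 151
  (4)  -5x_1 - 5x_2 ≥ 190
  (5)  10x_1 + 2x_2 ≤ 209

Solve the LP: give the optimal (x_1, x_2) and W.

x_1 = 53/5, x_2 = -243/5, minimum W = 3393/5

Corner points and W = 9x_1 - 12x_2:
  (73/3, -599/3) → W = 2615
  (53/5, -243/5) → W = 3393/5
  (511/6, -964/3) → W = 9245/2
  (285/8, -589/8) → W = 9633/8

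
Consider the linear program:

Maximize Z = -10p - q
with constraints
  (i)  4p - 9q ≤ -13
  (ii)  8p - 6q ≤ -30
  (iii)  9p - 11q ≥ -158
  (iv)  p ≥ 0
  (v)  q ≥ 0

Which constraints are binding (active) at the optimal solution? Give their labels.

(ii) and (iv)

Corner points and Z = -10p - q:
  (309/17, 497/17) → Z = -211
  (0, 5) → Z = -5
  (0, 158/11) → Z = -158/11

The maximum is at (0, 5). Substituting into each constraint, equality holds for (ii) and (iv); the remaining constraints have slack.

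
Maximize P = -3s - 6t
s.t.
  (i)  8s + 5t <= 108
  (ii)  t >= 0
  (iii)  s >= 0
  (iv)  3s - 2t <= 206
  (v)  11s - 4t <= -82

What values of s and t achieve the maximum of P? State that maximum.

s = 0, t = 41/2, maximum P = -123

Vertices and P = -3s - 6t:
  (0, 108/5) → P = -648/5
  (22/87, 1844/87) → P = -3710/29
  (0, 41/2) → P = -123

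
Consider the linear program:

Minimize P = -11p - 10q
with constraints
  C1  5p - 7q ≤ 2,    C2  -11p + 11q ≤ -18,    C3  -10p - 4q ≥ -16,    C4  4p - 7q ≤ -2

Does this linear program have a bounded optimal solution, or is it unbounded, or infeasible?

The boundaries 5p - 7q = 2 and -11p + 11q = -18 meet at (52/11, 34/11), but that point violates -10p - 4q ≥ -16. Every candidate vertex is excluded by some other constraint, so the feasible region is empty.

infeasible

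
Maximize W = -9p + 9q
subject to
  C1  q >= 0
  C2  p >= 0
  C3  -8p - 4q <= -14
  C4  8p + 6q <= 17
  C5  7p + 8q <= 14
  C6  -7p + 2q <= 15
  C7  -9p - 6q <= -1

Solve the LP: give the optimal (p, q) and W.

p = 14/9, q = 7/18, maximum W = -21/2

Feasible corners and W = -9p + 9q:
  (7/4, 0) → W = -63/4
  (2, 0) → W = -18
  (14/9, 7/18) → W = -21/2

The binding constraints are -8p - 4q = -14 and 7p + 8q = 14.
Solving simultaneously gives p = 14/9, q = 7/18.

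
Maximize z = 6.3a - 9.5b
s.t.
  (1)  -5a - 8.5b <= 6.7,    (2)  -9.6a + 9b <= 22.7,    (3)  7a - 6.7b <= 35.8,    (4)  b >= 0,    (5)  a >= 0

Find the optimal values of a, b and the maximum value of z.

a = 179/35, b = 0, maximum z = 1611/50

The feasible region is unbounded (it extends along (15, 16), (67, 70)), but z strictly decreases along every unbounded feasible direction, so there is no improving ray and the maximum is attained at a vertex.

The optimum lies where 7a - 6.7b = 35.8 and b = 0.
Solving simultaneously gives a = 179/35, b = 0.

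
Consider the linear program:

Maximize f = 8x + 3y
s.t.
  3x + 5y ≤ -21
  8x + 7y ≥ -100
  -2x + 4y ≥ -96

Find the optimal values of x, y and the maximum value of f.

x = 18, y = -15, maximum f = 99

The binding constraints are 3x + 5y = -21 and -2x + 4y = -96.
Solving simultaneously gives x = 18, y = -15.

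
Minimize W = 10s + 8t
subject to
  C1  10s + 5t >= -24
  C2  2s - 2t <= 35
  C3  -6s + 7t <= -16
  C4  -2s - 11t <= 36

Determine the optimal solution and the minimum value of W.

s = -21/25, t = -78/25, minimum W = -834/25

At the optimal vertex, 10s + 5t = -24 and -2s - 11t = 36.
Solving simultaneously gives s = -21/25, t = -78/25.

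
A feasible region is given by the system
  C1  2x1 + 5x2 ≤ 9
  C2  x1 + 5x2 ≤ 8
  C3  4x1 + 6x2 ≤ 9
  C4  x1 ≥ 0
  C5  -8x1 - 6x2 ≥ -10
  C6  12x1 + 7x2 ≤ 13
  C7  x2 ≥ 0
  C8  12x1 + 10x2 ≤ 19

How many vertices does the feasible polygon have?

The feasible vertices (each the meet of two boundaries and inside every other half-plane) are:
  (0, 3/2)
  (1/4, 4/3)
  (0, 0)
  (1/2, 1)
  (13/12, 0)

5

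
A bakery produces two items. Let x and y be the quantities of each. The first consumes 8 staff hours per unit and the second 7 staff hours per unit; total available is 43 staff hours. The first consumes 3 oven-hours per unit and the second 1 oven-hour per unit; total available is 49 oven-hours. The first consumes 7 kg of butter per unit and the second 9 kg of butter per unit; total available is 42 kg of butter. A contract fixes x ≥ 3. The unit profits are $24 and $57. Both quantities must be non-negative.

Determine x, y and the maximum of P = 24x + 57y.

x = 3, y = 7/3, maximum P = 205

Corner points and P = 24x + 57y:
  (43/8, 0) → P = 129
  (3, 0) → P = 72
  (93/23, 35/23) → P = 4227/23
  (3, 7/3) → P = 205

The optimum lies where 7x + 9y = 42 and x = 3.
Solving simultaneously gives x = 3, y = 7/3.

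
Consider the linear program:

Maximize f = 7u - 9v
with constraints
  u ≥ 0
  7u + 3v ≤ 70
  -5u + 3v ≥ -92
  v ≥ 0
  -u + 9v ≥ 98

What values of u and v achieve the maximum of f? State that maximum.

Feasible corners and f = 7u - 9v:
  (0, 70/3) → f = -210
  (0, 98/9) → f = -98
  (56/11, 126/11) → f = -742/11

u = 56/11, v = 126/11, maximum f = -742/11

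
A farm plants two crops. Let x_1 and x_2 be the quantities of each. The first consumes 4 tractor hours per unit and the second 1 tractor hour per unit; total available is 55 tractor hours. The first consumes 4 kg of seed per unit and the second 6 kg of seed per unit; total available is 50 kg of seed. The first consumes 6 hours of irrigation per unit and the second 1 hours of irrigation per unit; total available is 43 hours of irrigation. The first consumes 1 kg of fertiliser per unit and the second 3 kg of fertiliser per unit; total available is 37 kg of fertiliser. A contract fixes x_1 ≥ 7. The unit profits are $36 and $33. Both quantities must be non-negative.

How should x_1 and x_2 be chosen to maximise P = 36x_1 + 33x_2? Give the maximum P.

Corner points and P = 36x_1 + 33x_2:
  (43/6, 0) → P = 258
  (7, 0) → P = 252
  (7, 1) → P = 285

x_1 = 7, x_2 = 1, maximum P = 285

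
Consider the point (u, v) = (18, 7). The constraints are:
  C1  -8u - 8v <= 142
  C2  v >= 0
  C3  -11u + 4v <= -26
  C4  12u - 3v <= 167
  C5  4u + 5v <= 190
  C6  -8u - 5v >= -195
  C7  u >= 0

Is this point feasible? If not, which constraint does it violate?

not feasible — violates C4

Constraint C4: 12u - 3v = 195, which is not ≤ 167. All other constraints are satisfied.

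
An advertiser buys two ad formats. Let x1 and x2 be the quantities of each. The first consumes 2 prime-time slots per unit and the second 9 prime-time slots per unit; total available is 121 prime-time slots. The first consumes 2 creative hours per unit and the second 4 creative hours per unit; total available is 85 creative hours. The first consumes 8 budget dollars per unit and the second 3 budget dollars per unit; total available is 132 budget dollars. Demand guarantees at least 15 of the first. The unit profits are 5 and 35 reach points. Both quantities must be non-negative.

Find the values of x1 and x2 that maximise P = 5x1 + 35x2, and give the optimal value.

x1 = 15, x2 = 4, maximum P = 215

The optimum lies where 8x1 + 3x2 = 132 and x1 = 15.
Solving simultaneously gives x1 = 15, x2 = 4.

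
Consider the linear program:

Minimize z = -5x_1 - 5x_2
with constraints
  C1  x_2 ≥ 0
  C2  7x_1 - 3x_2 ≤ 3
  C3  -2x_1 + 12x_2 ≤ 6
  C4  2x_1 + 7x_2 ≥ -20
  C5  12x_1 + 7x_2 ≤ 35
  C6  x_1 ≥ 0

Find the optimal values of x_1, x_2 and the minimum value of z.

Corner points and z = -5x_1 - 5x_2:
  (3/7, 0) → z = -15/7
  (0, 0) → z = 0
  (9/13, 8/13) → z = -85/13
  (0, 1/2) → z = -5/2

x_1 = 9/13, x_2 = 8/13, minimum z = -85/13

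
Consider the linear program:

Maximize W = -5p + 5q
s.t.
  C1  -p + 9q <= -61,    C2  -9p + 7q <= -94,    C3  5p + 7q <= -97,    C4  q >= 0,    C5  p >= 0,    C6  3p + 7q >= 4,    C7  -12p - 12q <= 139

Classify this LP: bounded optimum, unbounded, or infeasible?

The boundaries -p + 9q = -61 and q = 0 meet at (61, 0), but that point violates 5p + 7q ≤ -97. Every candidate vertex is excluded by some other constraint, so the feasible region is empty.

infeasible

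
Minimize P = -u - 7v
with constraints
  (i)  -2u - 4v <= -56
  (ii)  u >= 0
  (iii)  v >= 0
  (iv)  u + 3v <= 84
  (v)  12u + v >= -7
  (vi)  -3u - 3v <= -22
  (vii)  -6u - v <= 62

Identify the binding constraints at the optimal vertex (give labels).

(ii) and (iv)

Vertices and P = -u - 7v:
  (0, 14) → P = -98
  (28, 0) → P = -28
  (0, 28) → P = -196
  (84, 0) → P = -84

The minimum is at (0, 28). Substituting into each constraint, equality holds for (ii) and (iv); the remaining constraints have slack.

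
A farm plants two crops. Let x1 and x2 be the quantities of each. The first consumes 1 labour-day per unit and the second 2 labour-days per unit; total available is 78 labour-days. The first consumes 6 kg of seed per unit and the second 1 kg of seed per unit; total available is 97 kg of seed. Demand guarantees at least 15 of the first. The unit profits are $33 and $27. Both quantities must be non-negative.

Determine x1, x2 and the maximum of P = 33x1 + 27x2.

Corner points and P = 33x1 + 27x2:
  (97/6, 0) → P = 1067/2
  (15, 0) → P = 495
  (15, 7) → P = 684

At the optimal vertex, 6x1 + x2 = 97 and x1 = 15.
Solving simultaneously gives x1 = 15, x2 = 7.

x1 = 15, x2 = 7, maximum P = 684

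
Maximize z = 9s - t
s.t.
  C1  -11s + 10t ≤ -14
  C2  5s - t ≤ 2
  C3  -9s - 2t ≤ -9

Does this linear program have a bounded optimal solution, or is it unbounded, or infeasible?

The boundaries -11s + 10t = -14 and 5s - t = 2 meet at (2/13, -16/13), but that point violates -9s - 2t ≤ -9. Every candidate vertex is excluded by some other constraint, so the feasible region is empty.

infeasible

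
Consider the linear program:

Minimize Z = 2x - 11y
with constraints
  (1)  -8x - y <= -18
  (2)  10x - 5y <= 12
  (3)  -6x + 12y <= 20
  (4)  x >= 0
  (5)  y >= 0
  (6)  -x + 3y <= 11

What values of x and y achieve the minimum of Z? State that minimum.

Feasible corners and Z = 2x - 11y:
  (51/25, 42/25) → Z = -72/5
  (98/51, 134/51) → Z = -426/17
  (122/45, 136/45) → Z = -1252/45

x = 122/45, y = 136/45, minimum Z = -1252/45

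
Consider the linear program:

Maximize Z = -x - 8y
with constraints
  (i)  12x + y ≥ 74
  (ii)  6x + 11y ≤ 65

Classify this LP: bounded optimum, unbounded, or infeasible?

unbounded

From the feasible point (107/18, 8/3), moving in the direction (11, -6) keeps every constraint satisfied while Z increases without bound.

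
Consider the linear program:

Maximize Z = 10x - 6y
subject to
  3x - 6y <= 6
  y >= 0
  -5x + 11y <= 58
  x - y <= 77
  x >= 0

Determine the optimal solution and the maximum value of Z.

x = 138, y = 68, maximum Z = 972

Corner points and Z = 10x - 6y:
  (2, 0) → Z = 20
  (138, 68) → Z = 972
  (0, 0) → Z = 0
  (0, 58/11) → Z = -348/11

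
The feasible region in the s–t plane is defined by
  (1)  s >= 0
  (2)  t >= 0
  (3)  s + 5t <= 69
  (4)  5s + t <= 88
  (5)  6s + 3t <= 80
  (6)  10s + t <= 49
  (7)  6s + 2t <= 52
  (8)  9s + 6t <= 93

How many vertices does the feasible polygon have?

5

Pairwise boundary intersections that survive every other constraint:
  (0, 0)
  (0, 69/5)
  (49/10, 0)
  (17/13, 176/13)
  (67/17, 163/17)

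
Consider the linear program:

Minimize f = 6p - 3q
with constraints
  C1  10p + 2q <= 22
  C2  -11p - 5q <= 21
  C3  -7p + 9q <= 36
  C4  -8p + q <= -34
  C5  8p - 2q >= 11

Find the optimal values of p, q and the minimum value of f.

p = 45/13, q = -82/13, minimum f = 516/13

Corner points and f = 6p - 3q:
  (38/7, -113/7) → f = 81
  (45/13, -82/13) → f = 516/13
  (149/51, -542/51) → f = 840/17

The optimum lies where 10p + 2q = 22 and -8p + q = -34.
Solving simultaneously gives p = 45/13, q = -82/13.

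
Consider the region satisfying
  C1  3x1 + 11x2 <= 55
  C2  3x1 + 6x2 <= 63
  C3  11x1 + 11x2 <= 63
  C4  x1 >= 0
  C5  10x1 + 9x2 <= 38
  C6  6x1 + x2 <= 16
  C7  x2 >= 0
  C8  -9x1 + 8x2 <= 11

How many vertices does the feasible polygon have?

The feasible vertices (each the meet of two boundaries and inside every other half-plane) are:
  (0, 0)
  (0, 11/8)
  (53/22, 17/11)
  (205/161, 452/161)
  (8/3, 0)

5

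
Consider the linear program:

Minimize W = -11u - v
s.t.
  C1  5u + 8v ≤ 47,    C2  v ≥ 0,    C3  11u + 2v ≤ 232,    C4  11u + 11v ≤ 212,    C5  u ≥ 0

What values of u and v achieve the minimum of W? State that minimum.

u = 47/5, v = 0, minimum W = -517/5

Corner points and W = -11u - v:
  (47/5, 0) → W = -517/5
  (0, 47/8) → W = -47/8
  (0, 0) → W = 0

At the optimal vertex, 5u + 8v = 47 and v = 0.
Solving simultaneously gives u = 47/5, v = 0.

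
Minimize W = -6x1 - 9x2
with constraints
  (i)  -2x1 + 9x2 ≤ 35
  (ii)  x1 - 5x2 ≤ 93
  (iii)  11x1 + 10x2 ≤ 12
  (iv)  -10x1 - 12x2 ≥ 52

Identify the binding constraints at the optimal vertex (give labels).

(i) and (iv)

Extreme points and W = -6x1 - 9x2:
  (-1012, -221) → W = 8061
  (-148/19, 41/19) → W = 519/19
  (428/31, -491/31) → W = 1851/31

The minimum is at (-148/19, 41/19). Substituting into each constraint, equality holds for (i) and (iv); the remaining constraints have slack.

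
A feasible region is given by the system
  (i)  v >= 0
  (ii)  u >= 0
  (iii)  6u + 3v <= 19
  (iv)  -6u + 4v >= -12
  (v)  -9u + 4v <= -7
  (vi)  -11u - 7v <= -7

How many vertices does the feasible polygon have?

Of the 15 pairwise boundary intersections, those satisfying every inequality are:
  (2, 0)
  (7/9, 0)
  (8/3, 1)
  (97/51, 43/17)

4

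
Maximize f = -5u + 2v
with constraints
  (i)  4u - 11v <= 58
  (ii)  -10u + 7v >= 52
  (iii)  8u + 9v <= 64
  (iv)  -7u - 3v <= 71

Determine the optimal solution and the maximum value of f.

u = -277/13, v = 1016/39, maximum f = 6187/39

Feasible corners and f = -5u + 2v:
  (-10/73, 528/73) → f = 1106/73
  (-653/79, -346/79) → f = 2573/79
  (-277/13, 1016/39) → f = 6187/39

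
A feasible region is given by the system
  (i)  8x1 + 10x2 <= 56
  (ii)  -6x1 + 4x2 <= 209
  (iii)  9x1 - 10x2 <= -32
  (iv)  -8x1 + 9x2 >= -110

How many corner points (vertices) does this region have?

3

Intersecting each pair of boundary lines and keeping only the points that satisfy every inequality leaves:
  (-933/46, 502/23)
  (24/17, 76/17)
  (-327/4, -563/8)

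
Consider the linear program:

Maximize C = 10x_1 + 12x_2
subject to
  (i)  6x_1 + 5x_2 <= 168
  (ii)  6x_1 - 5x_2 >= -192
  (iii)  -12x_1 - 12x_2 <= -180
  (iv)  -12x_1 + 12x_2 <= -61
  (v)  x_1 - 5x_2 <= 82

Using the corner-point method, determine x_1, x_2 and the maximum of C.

x_1 = 211/12, x_2 = 25/2, maximum C = 1955/6

Extreme points and C = 10x_1 + 12x_2:
  (211/12, 25/2) → C = 1955/6
  (250/7, -324/35) → C = 8612/35
  (241/24, 119/24) → C = 1919/12
  (157/6, -67/6) → C = 383/3

The binding constraints are 6x_1 + 5x_2 = 168 and -12x_1 + 12x_2 = -61.
Solving simultaneously gives x_1 = 211/12, x_2 = 25/2.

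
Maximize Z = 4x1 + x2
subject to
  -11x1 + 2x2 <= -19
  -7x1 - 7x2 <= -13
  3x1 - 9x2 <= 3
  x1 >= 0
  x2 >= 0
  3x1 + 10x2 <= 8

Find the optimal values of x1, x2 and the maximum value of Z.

x1 = 34/19, x2 = 5/19, maximum Z = 141/19

At the optimal vertex, 3x1 - 9x2 = 3 and 3x1 + 10x2 = 8.
Solving simultaneously gives x1 = 34/19, x2 = 5/19.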